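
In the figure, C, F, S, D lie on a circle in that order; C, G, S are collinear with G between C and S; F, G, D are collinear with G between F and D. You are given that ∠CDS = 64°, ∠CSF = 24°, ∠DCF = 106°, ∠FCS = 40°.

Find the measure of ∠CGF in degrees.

1. ∠CDF = 24°  [same arc CF]
2. ∠CFD = 50°  [△CFD]
3. ∠CGF = 90°  [△CGF]

∠CGF = 90°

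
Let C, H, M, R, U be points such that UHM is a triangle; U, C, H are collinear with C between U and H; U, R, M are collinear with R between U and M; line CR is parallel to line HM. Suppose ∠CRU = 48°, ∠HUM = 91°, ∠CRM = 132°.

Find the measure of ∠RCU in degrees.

∠RCU = 41°

1. ∠HMU = 48°  [CR∥HM, corresponding at R]
2. ∠MHU = 41°  [△UHM]
3. ∠RCU = 41°  [CR∥HM, corresponding at C]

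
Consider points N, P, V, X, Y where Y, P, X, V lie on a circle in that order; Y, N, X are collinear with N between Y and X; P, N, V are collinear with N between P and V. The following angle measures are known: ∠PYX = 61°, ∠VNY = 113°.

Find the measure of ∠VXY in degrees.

1. ∠PVX = 61°  [same arc PX]
2. ∠VNX = 67°  [linear pair at N on YX]
3. ∠VXY = 52°  [△XNV]

∠VXY = 52°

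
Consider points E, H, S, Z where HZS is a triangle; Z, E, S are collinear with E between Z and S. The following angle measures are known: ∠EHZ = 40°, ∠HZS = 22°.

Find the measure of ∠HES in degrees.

∠HES = 62°

1. ∠EZH = 22°  [E on ray ZS]
2. ∠HEZ = 118°  [△HZE]
3. ∠HES = 62°  [linear pair at E on ZS]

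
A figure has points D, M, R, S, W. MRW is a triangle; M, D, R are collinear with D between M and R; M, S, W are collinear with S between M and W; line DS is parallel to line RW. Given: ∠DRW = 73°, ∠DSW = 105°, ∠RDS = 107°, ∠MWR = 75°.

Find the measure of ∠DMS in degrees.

∠DMS = 32°

1. ∠DSM = 75°  [linear pair at S on MW]
2. ∠MDS = 73°  [linear pair at D on MR]
3. ∠DMS = 32°  [△MDS]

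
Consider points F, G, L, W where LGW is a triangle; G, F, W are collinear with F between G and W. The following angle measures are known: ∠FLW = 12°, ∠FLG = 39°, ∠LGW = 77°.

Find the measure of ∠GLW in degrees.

∠GLW = 51°

1. ∠FGL = 77°  [F on ray GW]
2. ∠GFL = 64°  [△LGF]
3. ∠LFW = 116°  [linear pair at F on GW]
4. ∠FWL = 52°  [△LFW]
5. ∠GWL = 52°  [F on ray WG]
6. ∠GLW = 51°  [△LGW]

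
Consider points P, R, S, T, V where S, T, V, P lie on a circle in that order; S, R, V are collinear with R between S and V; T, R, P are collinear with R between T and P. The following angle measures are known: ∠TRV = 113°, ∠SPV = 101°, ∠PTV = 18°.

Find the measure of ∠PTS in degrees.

∠PTS = 61°

1. ∠SRT = 67°  [linear pair at R on SV]
2. ∠SVT = 49°  [△TRV]
3. ∠STV = 79°  [cyclic STVP, opposite ∠T+∠P]
4. ∠TSV = 52°  [△STV]
5. ∠PTS = 61°  [△SRT]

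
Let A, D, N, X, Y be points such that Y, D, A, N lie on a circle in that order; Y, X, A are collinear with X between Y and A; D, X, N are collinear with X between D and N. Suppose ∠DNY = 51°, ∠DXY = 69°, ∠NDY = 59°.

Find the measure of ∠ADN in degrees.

∠ADN = 18°

1. ∠DAY = 51°  [same arc YD]
2. ∠AXD = 111°  [linear pair at X on YA]
3. ∠ADN = 18°  [△DXA]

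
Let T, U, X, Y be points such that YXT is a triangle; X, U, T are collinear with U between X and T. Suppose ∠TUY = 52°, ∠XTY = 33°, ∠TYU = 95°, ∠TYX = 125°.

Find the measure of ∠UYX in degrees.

∠UYX = 30°

1. ∠XUY = 128°  [linear pair at U on XT]
2. ∠TXY = 22°  [△YXT]
3. ∠UXY = 22°  [U on ray XT]
4. ∠UYX = 30°  [△YXU]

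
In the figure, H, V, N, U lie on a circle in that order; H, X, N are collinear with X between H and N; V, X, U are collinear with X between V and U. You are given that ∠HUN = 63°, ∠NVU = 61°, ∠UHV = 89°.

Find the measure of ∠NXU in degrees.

1. ∠NHU = 61°  [same arc NU]
2. ∠UNV = 91°  [cyclic HVNU, opposite ∠H+∠N]
3. ∠HNU = 56°  [△HNU]
4. ∠NUV = 28°  [△VNU]
5. ∠NXU = 96°  [△NXU]

∠NXU = 96°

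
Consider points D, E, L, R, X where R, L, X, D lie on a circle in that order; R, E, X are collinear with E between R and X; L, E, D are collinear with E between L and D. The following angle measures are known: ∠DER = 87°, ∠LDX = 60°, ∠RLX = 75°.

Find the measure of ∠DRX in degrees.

∠DRX = 48°

1. ∠DEX = 93°  [linear pair at E on RX]
2. ∠DXR = 27°  [△XED]
3. ∠RDX = 105°  [cyclic RLXD, opposite ∠L+∠D]
4. ∠DRX = 48°  [△RXD]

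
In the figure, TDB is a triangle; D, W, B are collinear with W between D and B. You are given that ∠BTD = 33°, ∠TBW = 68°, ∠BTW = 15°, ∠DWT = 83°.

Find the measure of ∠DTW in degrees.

∠DTW = 18°

1. ∠DBT = 68°  [W on ray BD]
2. ∠BDT = 79°  [△TDB]
3. ∠TDW = 79°  [W on ray DB]
4. ∠DTW = 18°  [△TDW]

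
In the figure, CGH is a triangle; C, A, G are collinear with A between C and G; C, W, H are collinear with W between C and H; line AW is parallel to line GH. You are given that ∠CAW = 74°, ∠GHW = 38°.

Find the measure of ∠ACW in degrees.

1. ∠CGH = 74°  [AW∥GH, corresponding at A]
2. ∠CHG = 38°  [W on ray HC]
3. ∠GCH = 68°  [△CGH]
4. ∠ACW = 68°  [A on CG, W on CH]

∠ACW = 68°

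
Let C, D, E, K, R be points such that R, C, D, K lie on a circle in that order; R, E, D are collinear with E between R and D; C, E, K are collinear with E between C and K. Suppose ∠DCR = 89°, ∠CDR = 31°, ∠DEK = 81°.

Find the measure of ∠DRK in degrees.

1. ∠CKR = 31°  [same arc RC]
2. ∠KER = 99°  [linear pair at E on RD]
3. ∠DRK = 50°  [△REK]

∠DRK = 50°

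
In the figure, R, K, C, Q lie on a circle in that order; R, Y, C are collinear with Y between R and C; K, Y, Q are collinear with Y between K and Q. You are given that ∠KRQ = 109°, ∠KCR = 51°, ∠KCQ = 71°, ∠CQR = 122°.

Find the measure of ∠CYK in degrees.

1. ∠KQR = 51°  [same arc RK]
2. ∠CKR = 58°  [cyclic RKCQ, opposite ∠K+∠Q]
3. ∠QKR = 20°  [△RKQ]
4. ∠CRK = 71°  [△RKC]
5. ∠KYR = 89°  [△RYK]
6. ∠CYK = 91°  [linear pair at Y on RC]

∠CYK = 91°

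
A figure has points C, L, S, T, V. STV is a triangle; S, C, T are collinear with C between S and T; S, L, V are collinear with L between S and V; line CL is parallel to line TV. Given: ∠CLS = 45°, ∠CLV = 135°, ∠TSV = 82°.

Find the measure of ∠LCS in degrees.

1. ∠SVT = 45°  [CL∥TV, corresponding at L]
2. ∠STV = 53°  [△STV]
3. ∠LCS = 53°  [CL∥TV, corresponding at C]

∠LCS = 53°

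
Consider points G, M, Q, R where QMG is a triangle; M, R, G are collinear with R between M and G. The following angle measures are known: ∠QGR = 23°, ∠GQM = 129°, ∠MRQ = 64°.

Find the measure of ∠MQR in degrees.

1. ∠MGQ = 23°  [R on ray GM]
2. ∠GMQ = 28°  [△QMG]
3. ∠QMR = 28°  [R on ray MG]
4. ∠MQR = 88°  [△QMR]

∠MQR = 88°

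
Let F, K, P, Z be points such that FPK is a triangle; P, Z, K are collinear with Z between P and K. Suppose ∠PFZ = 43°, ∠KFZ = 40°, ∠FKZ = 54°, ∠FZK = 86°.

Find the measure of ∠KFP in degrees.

1. ∠FKP = 54°  [Z on ray KP]
2. ∠FZP = 94°  [linear pair at Z on PK]
3. ∠FPZ = 43°  [△FPZ]
4. ∠FPK = 43°  [Z on ray PK]
5. ∠KFP = 83°  [△FPK]

∠KFP = 83°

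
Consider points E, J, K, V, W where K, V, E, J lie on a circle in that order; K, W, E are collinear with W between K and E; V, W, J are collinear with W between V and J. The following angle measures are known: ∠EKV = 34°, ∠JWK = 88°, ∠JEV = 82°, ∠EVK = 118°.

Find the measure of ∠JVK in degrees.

∠JVK = 54°

1. ∠KEV = 28°  [△KVE]
2. ∠JKV = 98°  [cyclic KVEJ, opposite ∠K+∠E]
3. ∠KJV = 28°  [same arc KV]
4. ∠JVK = 54°  [△KVJ]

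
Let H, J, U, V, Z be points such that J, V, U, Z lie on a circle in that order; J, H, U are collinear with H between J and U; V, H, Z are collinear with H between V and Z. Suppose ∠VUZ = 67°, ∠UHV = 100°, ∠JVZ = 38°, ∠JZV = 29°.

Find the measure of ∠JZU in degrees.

1. ∠JHZ = 100°  [vertical angles at H]
2. ∠JUZ = 38°  [same arc JZ]
3. ∠UJZ = 51°  [△JHZ]
4. ∠JZU = 91°  [△JUZ]

∠JZU = 91°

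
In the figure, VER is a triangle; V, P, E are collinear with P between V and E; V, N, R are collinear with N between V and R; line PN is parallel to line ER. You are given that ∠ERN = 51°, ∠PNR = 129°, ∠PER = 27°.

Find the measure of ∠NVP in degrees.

∠NVP = 102°

1. ∠ERV = 51°  [N on ray RV]
2. ∠REV = 27°  [P on ray EV]
3. ∠EVR = 102°  [△VER]
4. ∠NVP = 102°  [P on VE, N on VR]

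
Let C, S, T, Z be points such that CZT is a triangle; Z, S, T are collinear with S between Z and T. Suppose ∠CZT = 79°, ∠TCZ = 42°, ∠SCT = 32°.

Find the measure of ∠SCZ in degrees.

∠SCZ = 10°

1. ∠CTZ = 59°  [△CZT]
2. ∠CZS = 79°  [S on ray ZT]
3. ∠CTS = 59°  [S on ray TZ]
4. ∠CST = 89°  [△CST]
5. ∠CSZ = 91°  [linear pair at S on ZT]
6. ∠SCZ = 10°  [△CZS]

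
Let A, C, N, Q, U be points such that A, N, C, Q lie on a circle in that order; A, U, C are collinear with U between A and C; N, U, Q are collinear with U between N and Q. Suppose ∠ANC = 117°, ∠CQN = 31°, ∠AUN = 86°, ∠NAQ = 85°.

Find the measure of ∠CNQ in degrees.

∠CNQ = 54°

1. ∠CAN = 31°  [same arc NC]
2. ∠CUN = 94°  [linear pair at U on AC]
3. ∠ACN = 32°  [△ANC]
4. ∠CNQ = 54°  [△NUC]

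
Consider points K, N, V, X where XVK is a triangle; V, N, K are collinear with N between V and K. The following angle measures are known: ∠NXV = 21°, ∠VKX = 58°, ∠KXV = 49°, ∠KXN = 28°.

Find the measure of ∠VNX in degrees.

1. ∠NKX = 58°  [N on ray KV]
2. ∠KNX = 94°  [△XNK]
3. ∠VNX = 86°  [linear pair at N on VK]

∠VNX = 86°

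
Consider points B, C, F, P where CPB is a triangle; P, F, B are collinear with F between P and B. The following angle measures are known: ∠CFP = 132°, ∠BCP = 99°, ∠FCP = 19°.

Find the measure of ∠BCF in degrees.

∠BCF = 80°

1. ∠CPF = 29°  [△CPF]
2. ∠BFC = 48°  [linear pair at F on PB]
3. ∠BPC = 29°  [F on ray PB]
4. ∠CBP = 52°  [△CPB]
5. ∠CBF = 52°  [F on ray BP]
6. ∠BCF = 80°  [△CFB]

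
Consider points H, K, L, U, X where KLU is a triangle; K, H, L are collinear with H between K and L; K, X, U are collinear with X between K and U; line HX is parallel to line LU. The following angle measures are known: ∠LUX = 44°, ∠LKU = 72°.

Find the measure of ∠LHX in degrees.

1. ∠KUL = 44°  [X on ray UK]
2. ∠KLU = 64°  [△KLU]
3. ∠KHX = 64°  [HX∥LU, corresponding at H]
4. ∠LHX = 116°  [linear pair at H on KL]

∠LHX = 116°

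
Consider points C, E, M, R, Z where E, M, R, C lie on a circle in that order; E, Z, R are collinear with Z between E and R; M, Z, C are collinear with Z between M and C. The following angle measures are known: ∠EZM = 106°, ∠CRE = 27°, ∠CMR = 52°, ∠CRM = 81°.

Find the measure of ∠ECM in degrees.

∠ECM = 54°

1. ∠CME = 27°  [same arc EC]
2. ∠CEM = 99°  [cyclic EMRC, opposite ∠E+∠R]
3. ∠ECM = 54°  [△EMC]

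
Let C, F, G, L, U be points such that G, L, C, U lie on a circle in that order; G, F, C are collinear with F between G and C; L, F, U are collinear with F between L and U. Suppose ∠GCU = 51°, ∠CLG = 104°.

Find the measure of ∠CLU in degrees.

∠CLU = 53°

1. ∠CUG = 76°  [cyclic GLCU, opposite ∠L+∠U]
2. ∠CGU = 53°  [△GCU]
3. ∠CLU = 53°  [same arc CU]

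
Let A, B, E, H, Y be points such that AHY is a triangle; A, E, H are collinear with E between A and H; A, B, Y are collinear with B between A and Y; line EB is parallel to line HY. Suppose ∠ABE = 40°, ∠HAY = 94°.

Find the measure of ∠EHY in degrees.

∠EHY = 46°

1. ∠AYH = 40°  [EB∥HY, corresponding at B]
2. ∠AHY = 46°  [△AHY]
3. ∠EHY = 46°  [E on ray HA]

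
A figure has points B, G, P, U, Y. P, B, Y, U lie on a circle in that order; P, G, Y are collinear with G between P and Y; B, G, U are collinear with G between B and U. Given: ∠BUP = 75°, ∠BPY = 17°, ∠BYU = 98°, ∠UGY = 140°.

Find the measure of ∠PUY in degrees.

1. ∠BYP = 75°  [same arc PB]
2. ∠PBY = 88°  [△PBY]
3. ∠PUY = 92°  [cyclic PBYU, opposite ∠B+∠U]

∠PUY = 92°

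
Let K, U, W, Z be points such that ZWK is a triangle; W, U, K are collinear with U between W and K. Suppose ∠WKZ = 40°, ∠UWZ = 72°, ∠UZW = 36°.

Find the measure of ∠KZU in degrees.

1. ∠UKZ = 40°  [U on ray KW]
2. ∠WUZ = 72°  [△ZWU]
3. ∠KUZ = 108°  [linear pair at U on WK]
4. ∠KZU = 32°  [△ZUK]

∠KZU = 32°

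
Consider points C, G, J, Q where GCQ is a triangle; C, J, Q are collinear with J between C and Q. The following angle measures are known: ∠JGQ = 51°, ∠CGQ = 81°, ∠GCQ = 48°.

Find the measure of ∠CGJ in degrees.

∠CGJ = 30°

1. ∠CQG = 51°  [△GCQ]
2. ∠GCJ = 48°  [J on ray CQ]
3. ∠GQJ = 51°  [J on ray QC]
4. ∠GJQ = 78°  [△GJQ]
5. ∠CJG = 102°  [linear pair at J on CQ]
6. ∠CGJ = 30°  [△GCJ]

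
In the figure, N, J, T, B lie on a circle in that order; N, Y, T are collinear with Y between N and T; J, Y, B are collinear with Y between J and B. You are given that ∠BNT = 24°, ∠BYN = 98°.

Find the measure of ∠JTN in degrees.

∠JTN = 58°

1. ∠BJT = 24°  [same arc TB]
2. ∠JYT = 98°  [vertical angles at Y]
3. ∠JTN = 58°  [△JYT]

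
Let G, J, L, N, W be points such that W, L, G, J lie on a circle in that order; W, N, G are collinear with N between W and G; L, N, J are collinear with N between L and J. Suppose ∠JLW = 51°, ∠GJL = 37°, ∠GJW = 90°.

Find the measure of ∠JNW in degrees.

∠JNW = 88°

1. ∠JGW = 51°  [same arc WJ]
2. ∠GNJ = 92°  [△GNJ]
3. ∠JNW = 88°  [linear pair at N on WG]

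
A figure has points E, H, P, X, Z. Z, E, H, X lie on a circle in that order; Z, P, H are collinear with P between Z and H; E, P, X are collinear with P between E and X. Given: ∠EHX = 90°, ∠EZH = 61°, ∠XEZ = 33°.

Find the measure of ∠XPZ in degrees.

1. ∠EXH = 61°  [same arc EH]
2. ∠XHZ = 33°  [same arc ZX]
3. ∠HPX = 86°  [△HPX]
4. ∠XPZ = 94°  [linear pair at P on ZH]

∠XPZ = 94°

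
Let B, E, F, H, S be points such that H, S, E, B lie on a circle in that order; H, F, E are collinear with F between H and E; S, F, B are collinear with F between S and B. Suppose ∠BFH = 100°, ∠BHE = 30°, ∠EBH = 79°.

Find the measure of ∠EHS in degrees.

∠EHS = 29°

1. ∠EFS = 100°  [vertical angles at F]
2. ∠BSE = 30°  [same arc EB]
3. ∠ESH = 101°  [cyclic HSEB, opposite ∠S+∠B]
4. ∠HES = 50°  [△SFE]
5. ∠EHS = 29°  [△HSE]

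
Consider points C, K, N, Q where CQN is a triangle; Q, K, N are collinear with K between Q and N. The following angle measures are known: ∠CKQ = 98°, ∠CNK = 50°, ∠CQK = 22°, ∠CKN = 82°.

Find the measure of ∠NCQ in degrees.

∠NCQ = 108°

1. ∠CNQ = 50°  [K on ray NQ]
2. ∠CQN = 22°  [K on ray QN]
3. ∠NCQ = 108°  [△CQN]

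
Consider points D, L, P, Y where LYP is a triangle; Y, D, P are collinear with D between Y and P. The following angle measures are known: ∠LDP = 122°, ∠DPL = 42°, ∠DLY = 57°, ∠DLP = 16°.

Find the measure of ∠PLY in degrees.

1. ∠LDY = 58°  [linear pair at D on YP]
2. ∠LPY = 42°  [D on ray PY]
3. ∠DYL = 65°  [△LYD]
4. ∠LYP = 65°  [D on ray YP]
5. ∠PLY = 73°  [△LYP]

∠PLY = 73°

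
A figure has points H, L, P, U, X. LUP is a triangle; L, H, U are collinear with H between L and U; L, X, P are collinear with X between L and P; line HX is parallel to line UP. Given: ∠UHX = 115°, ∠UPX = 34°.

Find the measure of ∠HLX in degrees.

∠HLX = 81°

1. ∠LHX = 65°  [linear pair at H on LU]
2. ∠LPU = 34°  [X on ray PL]
3. ∠LUP = 65°  [HX∥UP, corresponding at H]
4. ∠PLU = 81°  [△LUP]
5. ∠HLX = 81°  [H on LU, X on LP]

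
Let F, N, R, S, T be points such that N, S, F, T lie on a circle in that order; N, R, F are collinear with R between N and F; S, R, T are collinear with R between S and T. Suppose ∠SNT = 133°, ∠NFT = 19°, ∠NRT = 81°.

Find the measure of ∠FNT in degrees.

1. ∠NST = 19°  [same arc NT]
2. ∠NTS = 28°  [△NST]
3. ∠FNT = 71°  [△NRT]

∠FNT = 71°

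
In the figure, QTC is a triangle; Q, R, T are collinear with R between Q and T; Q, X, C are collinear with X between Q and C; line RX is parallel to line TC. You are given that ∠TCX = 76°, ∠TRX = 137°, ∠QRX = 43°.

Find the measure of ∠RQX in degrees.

1. ∠QCT = 76°  [X on ray CQ]
2. ∠CTQ = 43°  [RX∥TC, corresponding at R]
3. ∠CQT = 61°  [△QTC]
4. ∠RQX = 61°  [R on QT, X on QC]

∠RQX = 61°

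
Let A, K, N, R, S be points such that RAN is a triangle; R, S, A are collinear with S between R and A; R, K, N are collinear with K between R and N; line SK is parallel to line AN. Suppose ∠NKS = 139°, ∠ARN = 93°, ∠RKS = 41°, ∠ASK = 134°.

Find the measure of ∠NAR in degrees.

1. ∠KRS = 93°  [S on RA, K on RN]
2. ∠KSR = 46°  [△RSK]
3. ∠NAR = 46°  [SK∥AN, corresponding at S]

∠NAR = 46°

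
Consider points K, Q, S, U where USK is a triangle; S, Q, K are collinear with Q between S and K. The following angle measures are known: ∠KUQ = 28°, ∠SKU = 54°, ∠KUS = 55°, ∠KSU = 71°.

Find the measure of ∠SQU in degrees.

1. ∠QKU = 54°  [Q on ray KS]
2. ∠KQU = 98°  [△UQK]
3. ∠SQU = 82°  [linear pair at Q on SK]

∠SQU = 82°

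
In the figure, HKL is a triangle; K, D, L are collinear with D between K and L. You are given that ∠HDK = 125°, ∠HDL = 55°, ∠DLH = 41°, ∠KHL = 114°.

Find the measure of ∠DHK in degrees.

1. ∠HLK = 41°  [D on ray LK]
2. ∠HKL = 25°  [△HKL]
3. ∠DKH = 25°  [D on ray KL]
4. ∠DHK = 30°  [△HKD]

∠DHK = 30°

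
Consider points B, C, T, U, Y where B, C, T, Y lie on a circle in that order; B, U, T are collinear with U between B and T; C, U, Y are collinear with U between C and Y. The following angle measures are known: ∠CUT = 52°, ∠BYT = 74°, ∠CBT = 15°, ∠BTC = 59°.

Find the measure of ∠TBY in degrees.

1. ∠BUY = 52°  [vertical angles at U]
2. ∠BYC = 59°  [same arc BC]
3. ∠TBY = 69°  [△BUY]

∠TBY = 69°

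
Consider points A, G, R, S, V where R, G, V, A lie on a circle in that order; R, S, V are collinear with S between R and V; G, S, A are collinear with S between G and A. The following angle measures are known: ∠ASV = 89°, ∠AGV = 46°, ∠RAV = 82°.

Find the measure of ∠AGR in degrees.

∠AGR = 52°

1. ∠ARV = 46°  [same arc VA]
2. ∠AVR = 52°  [△RVA]
3. ∠AGR = 52°  [same arc RA]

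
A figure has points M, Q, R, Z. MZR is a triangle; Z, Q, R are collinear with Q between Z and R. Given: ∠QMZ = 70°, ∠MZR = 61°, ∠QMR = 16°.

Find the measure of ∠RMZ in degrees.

∠RMZ = 86°

1. ∠MZQ = 61°  [Q on ray ZR]
2. ∠MQZ = 49°  [△MZQ]
3. ∠MQR = 131°  [linear pair at Q on ZR]
4. ∠MRQ = 33°  [△MQR]
5. ∠MRZ = 33°  [Q on ray RZ]
6. ∠RMZ = 86°  [△MZR]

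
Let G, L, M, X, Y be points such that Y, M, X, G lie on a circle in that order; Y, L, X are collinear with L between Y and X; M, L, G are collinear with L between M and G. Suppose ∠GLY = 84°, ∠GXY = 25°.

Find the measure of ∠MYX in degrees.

∠MYX = 59°

1. ∠MLX = 84°  [vertical angles at L]
2. ∠GMY = 25°  [same arc YG]
3. ∠MLY = 96°  [linear pair at L on YX]
4. ∠MYX = 59°  [△YLM]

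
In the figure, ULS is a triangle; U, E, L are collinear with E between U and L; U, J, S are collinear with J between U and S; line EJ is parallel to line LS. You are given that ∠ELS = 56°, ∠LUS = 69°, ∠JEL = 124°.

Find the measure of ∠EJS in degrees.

∠EJS = 125°

1. ∠SLU = 56°  [E on ray LU]
2. ∠LSU = 55°  [△ULS]
3. ∠EJU = 55°  [EJ∥LS, corresponding at J]
4. ∠EJS = 125°  [linear pair at J on US]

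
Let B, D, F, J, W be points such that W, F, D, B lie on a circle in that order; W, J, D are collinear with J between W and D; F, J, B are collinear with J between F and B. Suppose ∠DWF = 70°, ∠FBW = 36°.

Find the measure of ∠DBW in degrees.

1. ∠FDW = 36°  [same arc WF]
2. ∠DFW = 74°  [△WFD]
3. ∠DBW = 106°  [cyclic WFDB, opposite ∠F+∠B]

∠DBW = 106°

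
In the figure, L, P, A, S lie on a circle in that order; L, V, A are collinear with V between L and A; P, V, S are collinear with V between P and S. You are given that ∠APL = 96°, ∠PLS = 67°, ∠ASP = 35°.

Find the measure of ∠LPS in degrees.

∠LPS = 64°

1. ∠ALP = 35°  [same arc PA]
2. ∠LAP = 49°  [△LPA]
3. ∠LSP = 49°  [same arc LP]
4. ∠LPS = 64°  [△LPS]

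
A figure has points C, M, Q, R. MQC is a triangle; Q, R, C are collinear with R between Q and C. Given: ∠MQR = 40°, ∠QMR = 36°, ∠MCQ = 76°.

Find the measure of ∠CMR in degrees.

1. ∠MRQ = 104°  [△MQR]
2. ∠MCR = 76°  [R on ray CQ]
3. ∠CRM = 76°  [linear pair at R on QC]
4. ∠CMR = 28°  [△MRC]

∠CMR = 28°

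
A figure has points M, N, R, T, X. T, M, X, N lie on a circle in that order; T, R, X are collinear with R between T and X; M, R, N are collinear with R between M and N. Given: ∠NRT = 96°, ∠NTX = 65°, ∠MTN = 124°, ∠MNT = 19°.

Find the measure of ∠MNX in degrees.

∠MNX = 59°

1. ∠NMX = 65°  [same arc XN]
2. ∠MXN = 56°  [cyclic TMXN, opposite ∠T+∠X]
3. ∠MNX = 59°  [△MXN]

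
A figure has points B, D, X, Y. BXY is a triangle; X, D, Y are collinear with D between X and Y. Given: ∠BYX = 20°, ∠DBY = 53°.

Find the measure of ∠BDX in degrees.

1. ∠BYD = 20°  [D on ray YX]
2. ∠BDY = 107°  [△BDY]
3. ∠BDX = 73°  [linear pair at D on XY]

∠BDX = 73°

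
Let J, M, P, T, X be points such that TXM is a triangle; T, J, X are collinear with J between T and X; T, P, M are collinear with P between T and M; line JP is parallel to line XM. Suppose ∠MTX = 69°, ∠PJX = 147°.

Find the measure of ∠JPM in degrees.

∠JPM = 102°

1. ∠JTP = 69°  [J on TX, P on TM]
2. ∠PJT = 33°  [linear pair at J on TX]
3. ∠JPT = 78°  [△TJP]
4. ∠JPM = 102°  [linear pair at P on TM]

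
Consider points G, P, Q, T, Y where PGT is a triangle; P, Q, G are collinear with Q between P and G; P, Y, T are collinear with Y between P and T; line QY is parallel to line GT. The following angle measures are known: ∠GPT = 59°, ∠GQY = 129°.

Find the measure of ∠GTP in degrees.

1. ∠QPY = 59°  [Q on PG, Y on PT]
2. ∠PQY = 51°  [linear pair at Q on PG]
3. ∠PYQ = 70°  [△PQY]
4. ∠GTP = 70°  [QY∥GT, corresponding at Y]

∠GTP = 70°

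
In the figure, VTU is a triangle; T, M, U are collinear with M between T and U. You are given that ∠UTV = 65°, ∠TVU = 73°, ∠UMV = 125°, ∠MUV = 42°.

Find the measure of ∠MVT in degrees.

∠MVT = 60°

1. ∠MTV = 65°  [M on ray TU]
2. ∠TMV = 55°  [linear pair at M on TU]
3. ∠MVT = 60°  [△VTM]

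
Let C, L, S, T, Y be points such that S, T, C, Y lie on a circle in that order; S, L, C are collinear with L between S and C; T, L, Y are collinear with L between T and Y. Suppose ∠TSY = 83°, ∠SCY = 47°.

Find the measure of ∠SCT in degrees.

∠SCT = 50°

1. ∠STY = 47°  [same arc SY]
2. ∠SYT = 50°  [△STY]
3. ∠SCT = 50°  [same arc ST]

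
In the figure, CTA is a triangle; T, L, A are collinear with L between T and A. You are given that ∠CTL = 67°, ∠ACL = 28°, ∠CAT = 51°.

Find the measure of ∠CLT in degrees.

∠CLT = 79°

1. ∠CAL = 51°  [L on ray AT]
2. ∠ALC = 101°  [△CLA]
3. ∠CLT = 79°  [linear pair at L on TA]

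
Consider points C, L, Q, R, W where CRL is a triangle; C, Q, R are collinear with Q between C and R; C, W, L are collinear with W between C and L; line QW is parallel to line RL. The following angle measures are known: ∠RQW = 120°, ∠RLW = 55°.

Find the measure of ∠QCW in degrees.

1. ∠CQW = 60°  [linear pair at Q on CR]
2. ∠CLR = 55°  [W on ray LC]
3. ∠CRL = 60°  [QW∥RL, corresponding at Q]
4. ∠LCR = 65°  [△CRL]
5. ∠QCW = 65°  [Q on CR, W on CL]

∠QCW = 65°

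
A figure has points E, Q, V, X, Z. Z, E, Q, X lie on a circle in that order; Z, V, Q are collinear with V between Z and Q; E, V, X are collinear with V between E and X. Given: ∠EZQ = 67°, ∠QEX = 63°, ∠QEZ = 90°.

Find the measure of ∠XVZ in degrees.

1. ∠EQZ = 23°  [△ZEQ]
2. ∠QZX = 63°  [same arc QX]
3. ∠EXZ = 23°  [same arc ZE]
4. ∠XVZ = 94°  [△ZVX]

∠XVZ = 94°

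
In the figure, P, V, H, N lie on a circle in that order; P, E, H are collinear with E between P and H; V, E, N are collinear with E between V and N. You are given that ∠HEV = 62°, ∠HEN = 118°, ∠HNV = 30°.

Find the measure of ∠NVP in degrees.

∠NVP = 32°

1. ∠PEV = 118°  [linear pair at E on PH]
2. ∠HPV = 30°  [same arc VH]
3. ∠NVP = 32°  [△PEV]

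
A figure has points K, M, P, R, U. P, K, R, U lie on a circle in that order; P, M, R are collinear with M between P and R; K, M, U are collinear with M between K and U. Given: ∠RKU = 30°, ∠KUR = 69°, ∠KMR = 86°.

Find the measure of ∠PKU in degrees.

1. ∠KPR = 69°  [same arc KR]
2. ∠KMP = 94°  [linear pair at M on PR]
3. ∠PKU = 17°  [△PMK]

∠PKU = 17°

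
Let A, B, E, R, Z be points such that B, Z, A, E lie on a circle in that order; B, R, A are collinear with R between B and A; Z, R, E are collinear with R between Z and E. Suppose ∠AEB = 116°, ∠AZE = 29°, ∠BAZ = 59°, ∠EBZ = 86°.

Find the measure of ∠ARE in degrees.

∠ARE = 88°

1. ∠AZB = 64°  [cyclic BZAE, opposite ∠Z+∠E]
2. ∠ABE = 29°  [same arc AE]
3. ∠ABZ = 57°  [△BZA]
4. ∠BAE = 35°  [△BAE]
5. ∠AEZ = 57°  [same arc ZA]
6. ∠ARE = 88°  [△ARE]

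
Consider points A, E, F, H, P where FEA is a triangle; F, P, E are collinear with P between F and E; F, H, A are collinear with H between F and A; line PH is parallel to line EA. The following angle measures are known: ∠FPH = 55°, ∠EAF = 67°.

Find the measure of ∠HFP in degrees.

1. ∠AEF = 55°  [PH∥EA, corresponding at P]
2. ∠AFE = 58°  [△FEA]
3. ∠HFP = 58°  [P on FE, H on FA]

∠HFP = 58°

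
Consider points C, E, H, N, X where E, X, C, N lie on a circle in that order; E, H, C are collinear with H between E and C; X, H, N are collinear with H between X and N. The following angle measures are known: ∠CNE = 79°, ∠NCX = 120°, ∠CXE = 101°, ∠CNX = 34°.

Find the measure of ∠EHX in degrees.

∠EHX = 71°

1. ∠CXN = 26°  [△XCN]
2. ∠CEX = 34°  [same arc XC]
3. ∠ECX = 45°  [△EXC]
4. ∠CHX = 109°  [△XHC]
5. ∠EHX = 71°  [linear pair at H on EC]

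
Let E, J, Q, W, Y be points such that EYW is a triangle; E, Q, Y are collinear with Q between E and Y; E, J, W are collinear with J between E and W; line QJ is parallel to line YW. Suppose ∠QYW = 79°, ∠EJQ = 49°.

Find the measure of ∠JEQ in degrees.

1. ∠EYW = 79°  [Q on ray YE]
2. ∠EWY = 49°  [QJ∥YW, corresponding at J]
3. ∠WEY = 52°  [△EYW]
4. ∠JEQ = 52°  [Q on EY, J on EW]

∠JEQ = 52°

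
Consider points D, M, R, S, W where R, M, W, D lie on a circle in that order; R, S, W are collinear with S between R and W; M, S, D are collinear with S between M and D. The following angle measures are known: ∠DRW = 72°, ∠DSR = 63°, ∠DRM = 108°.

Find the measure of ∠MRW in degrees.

∠MRW = 36°

1. ∠MDR = 45°  [△RSD]
2. ∠MSW = 63°  [vertical angles at S]
3. ∠DMR = 27°  [△RMD]
4. ∠MSR = 117°  [linear pair at S on RW]
5. ∠MRW = 36°  [△RSM]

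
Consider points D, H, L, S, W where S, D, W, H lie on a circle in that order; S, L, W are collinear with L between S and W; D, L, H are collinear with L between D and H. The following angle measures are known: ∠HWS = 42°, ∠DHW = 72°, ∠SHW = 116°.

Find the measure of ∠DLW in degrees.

1. ∠HDS = 42°  [same arc SH]
2. ∠DSW = 72°  [same arc DW]
3. ∠DLS = 66°  [△SLD]
4. ∠DLW = 114°  [linear pair at L on SW]

∠DLW = 114°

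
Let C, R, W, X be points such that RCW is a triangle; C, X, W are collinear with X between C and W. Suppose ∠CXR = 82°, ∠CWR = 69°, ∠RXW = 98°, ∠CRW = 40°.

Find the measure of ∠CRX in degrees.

1. ∠RCW = 71°  [△RCW]
2. ∠RCX = 71°  [X on ray CW]
3. ∠CRX = 27°  [△RCX]

∠CRX = 27°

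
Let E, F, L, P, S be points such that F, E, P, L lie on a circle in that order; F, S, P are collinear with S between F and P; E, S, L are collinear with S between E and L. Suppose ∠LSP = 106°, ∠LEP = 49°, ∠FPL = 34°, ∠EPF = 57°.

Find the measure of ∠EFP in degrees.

1. ∠ESF = 106°  [vertical angles at S]
2. ∠FEL = 34°  [same arc FL]
3. ∠EFP = 40°  [△FSE]

∠EFP = 40°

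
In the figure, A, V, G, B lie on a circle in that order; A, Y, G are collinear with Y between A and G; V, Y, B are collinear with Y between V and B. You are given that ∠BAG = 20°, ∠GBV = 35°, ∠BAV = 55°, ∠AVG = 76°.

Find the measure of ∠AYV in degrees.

1. ∠BVG = 20°  [same arc GB]
2. ∠GAV = 35°  [same arc VG]
3. ∠AGV = 69°  [△AVG]
4. ∠GYV = 91°  [△VYG]
5. ∠AYV = 89°  [linear pair at Y on AG]

∠AYV = 89°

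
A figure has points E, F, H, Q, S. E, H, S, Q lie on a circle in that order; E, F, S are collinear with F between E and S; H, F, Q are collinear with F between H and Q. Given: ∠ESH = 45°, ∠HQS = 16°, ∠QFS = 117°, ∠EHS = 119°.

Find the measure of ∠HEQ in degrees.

1. ∠EQH = 45°  [same arc EH]
2. ∠HES = 16°  [△EHS]
3. ∠EFH = 117°  [vertical angles at F]
4. ∠EHQ = 47°  [△EFH]
5. ∠HEQ = 88°  [△EHQ]

∠HEQ = 88°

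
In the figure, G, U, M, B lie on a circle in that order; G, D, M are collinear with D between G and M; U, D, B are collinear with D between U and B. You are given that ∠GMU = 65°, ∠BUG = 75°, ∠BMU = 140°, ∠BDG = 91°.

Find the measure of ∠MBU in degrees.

∠MBU = 16°

1. ∠BMG = 75°  [same arc GB]
2. ∠BDM = 89°  [linear pair at D on GM]
3. ∠MBU = 16°  [△MDB]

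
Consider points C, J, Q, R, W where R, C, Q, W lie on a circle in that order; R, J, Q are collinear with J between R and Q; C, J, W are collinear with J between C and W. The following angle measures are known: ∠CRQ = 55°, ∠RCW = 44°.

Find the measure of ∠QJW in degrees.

1. ∠CWQ = 55°  [same arc CQ]
2. ∠RQW = 44°  [same arc RW]
3. ∠QJW = 81°  [△QJW]

∠QJW = 81°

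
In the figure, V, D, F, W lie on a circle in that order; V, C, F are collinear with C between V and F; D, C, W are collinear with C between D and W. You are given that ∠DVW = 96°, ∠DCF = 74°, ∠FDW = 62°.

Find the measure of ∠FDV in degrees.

1. ∠DFW = 84°  [cyclic VDFW, opposite ∠V+∠F]
2. ∠DFV = 44°  [△DCF]
3. ∠DWF = 34°  [△DFW]
4. ∠DVF = 34°  [same arc DF]
5. ∠FDV = 102°  [△VDF]

∠FDV = 102°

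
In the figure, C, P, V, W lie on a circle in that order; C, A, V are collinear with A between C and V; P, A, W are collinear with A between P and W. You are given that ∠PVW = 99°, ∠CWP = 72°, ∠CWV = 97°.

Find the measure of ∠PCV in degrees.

1. ∠CVP = 72°  [same arc CP]
2. ∠CPV = 83°  [cyclic CPVW, opposite ∠P+∠W]
3. ∠PCV = 25°  [△CPV]

∠PCV = 25°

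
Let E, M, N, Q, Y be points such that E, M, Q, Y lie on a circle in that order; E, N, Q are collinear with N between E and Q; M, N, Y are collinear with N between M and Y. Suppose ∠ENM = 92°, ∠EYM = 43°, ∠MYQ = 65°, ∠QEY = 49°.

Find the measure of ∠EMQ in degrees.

1. ∠EQM = 43°  [same arc EM]
2. ∠MEQ = 65°  [same arc MQ]
3. ∠EMQ = 72°  [△EMQ]

∠EMQ = 72°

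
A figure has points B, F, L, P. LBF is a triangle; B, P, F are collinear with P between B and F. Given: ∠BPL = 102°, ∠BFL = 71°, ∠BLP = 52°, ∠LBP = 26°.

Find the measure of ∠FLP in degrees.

∠FLP = 31°

1. ∠FPL = 78°  [linear pair at P on BF]
2. ∠LFP = 71°  [P on ray FB]
3. ∠FLP = 31°  [△LPF]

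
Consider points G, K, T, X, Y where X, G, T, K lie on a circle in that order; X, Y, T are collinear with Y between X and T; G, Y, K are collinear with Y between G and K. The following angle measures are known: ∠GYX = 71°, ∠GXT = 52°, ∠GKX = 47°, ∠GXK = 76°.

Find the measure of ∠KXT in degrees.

∠KXT = 24°

1. ∠KYT = 71°  [vertical angles at Y]
2. ∠KYX = 109°  [linear pair at Y on XT]
3. ∠KXT = 24°  [△XYK]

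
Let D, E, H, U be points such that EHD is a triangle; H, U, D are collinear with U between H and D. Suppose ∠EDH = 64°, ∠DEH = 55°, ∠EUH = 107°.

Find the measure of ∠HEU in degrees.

1. ∠DHE = 61°  [△EHD]
2. ∠EHU = 61°  [U on ray HD]
3. ∠HEU = 12°  [△EHU]

∠HEU = 12°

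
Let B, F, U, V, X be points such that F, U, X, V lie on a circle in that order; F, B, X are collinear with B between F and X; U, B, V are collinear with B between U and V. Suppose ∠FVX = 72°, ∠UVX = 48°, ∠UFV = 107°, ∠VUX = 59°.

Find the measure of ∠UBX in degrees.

1. ∠FUX = 108°  [cyclic FUXV, opposite ∠U+∠V]
2. ∠UFX = 48°  [same arc UX]
3. ∠FXU = 24°  [△FUX]
4. ∠UBX = 97°  [△UBX]

∠UBX = 97°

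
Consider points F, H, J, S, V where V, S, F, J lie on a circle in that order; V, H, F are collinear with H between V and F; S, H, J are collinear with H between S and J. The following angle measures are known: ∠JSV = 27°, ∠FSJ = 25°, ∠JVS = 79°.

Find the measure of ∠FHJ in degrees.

∠FHJ = 99°

1. ∠SJV = 74°  [△VSJ]
2. ∠FVJ = 25°  [same arc FJ]
3. ∠JHV = 81°  [△VHJ]
4. ∠FHJ = 99°  [linear pair at H on VF]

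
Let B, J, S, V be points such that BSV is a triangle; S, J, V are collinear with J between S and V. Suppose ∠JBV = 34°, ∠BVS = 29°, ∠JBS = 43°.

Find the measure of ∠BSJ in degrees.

1. ∠BVJ = 29°  [J on ray VS]
2. ∠BJV = 117°  [△BJV]
3. ∠BJS = 63°  [linear pair at J on SV]
4. ∠BSJ = 74°  [△BSJ]

∠BSJ = 74°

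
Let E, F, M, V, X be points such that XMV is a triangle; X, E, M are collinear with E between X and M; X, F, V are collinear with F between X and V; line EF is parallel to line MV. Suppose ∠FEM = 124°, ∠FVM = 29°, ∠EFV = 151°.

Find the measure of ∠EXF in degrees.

∠EXF = 95°

1. ∠FEX = 56°  [linear pair at E on XM]
2. ∠EFX = 29°  [linear pair at F on XV]
3. ∠EXF = 95°  [△XEF]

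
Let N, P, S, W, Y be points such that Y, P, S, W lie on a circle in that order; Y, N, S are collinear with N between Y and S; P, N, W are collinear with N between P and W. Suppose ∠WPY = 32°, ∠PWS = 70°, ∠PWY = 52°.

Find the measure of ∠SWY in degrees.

1. ∠PYS = 70°  [same arc PS]
2. ∠PSY = 52°  [same arc YP]
3. ∠SPY = 58°  [△YPS]
4. ∠SWY = 122°  [cyclic YPSW, opposite ∠P+∠W]

∠SWY = 122°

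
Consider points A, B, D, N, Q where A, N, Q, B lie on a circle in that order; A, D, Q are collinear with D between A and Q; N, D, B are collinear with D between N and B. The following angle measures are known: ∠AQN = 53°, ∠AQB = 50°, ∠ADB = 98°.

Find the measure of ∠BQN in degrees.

∠BQN = 103°

1. ∠ABN = 53°  [same arc AN]
2. ∠ANB = 50°  [same arc AB]
3. ∠BAN = 77°  [△ANB]
4. ∠BQN = 103°  [cyclic ANQB, opposite ∠A+∠Q]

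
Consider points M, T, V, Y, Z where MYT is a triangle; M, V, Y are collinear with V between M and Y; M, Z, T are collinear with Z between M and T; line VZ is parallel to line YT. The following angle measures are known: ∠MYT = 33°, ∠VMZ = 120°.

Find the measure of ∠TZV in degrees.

1. ∠MVZ = 33°  [VZ∥YT, corresponding at V]
2. ∠MZV = 27°  [△MVZ]
3. ∠TZV = 153°  [linear pair at Z on MT]

∠TZV = 153°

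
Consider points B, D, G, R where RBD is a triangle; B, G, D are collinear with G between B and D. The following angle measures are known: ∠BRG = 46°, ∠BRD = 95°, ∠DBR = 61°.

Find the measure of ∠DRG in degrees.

1. ∠BDR = 24°  [△RBD]
2. ∠GBR = 61°  [G on ray BD]
3. ∠GDR = 24°  [G on ray DB]
4. ∠BGR = 73°  [△RBG]
5. ∠DGR = 107°  [linear pair at G on BD]
6. ∠DRG = 49°  [△RGD]

∠DRG = 49°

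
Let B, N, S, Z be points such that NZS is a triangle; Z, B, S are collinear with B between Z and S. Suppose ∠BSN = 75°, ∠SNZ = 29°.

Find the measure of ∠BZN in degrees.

∠BZN = 76°

1. ∠NSZ = 75°  [B on ray SZ]
2. ∠NZS = 76°  [△NZS]
3. ∠BZN = 76°  [B on ray ZS]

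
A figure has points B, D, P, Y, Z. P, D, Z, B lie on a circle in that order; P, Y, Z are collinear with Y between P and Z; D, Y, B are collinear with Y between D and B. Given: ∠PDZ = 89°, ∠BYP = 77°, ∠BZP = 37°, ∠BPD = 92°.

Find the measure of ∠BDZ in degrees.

∠BDZ = 52°

1. ∠PBZ = 91°  [cyclic PDZB, opposite ∠D+∠B]
2. ∠BPZ = 52°  [△PZB]
3. ∠BDZ = 52°  [same arc ZB]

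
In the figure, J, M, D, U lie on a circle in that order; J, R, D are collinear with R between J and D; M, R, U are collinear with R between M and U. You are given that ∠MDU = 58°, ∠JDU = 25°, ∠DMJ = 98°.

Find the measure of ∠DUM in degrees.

1. ∠DUJ = 82°  [cyclic JMDU, opposite ∠M+∠U]
2. ∠DJU = 73°  [△JDU]
3. ∠DMU = 73°  [same arc DU]
4. ∠DUM = 49°  [△MDU]

∠DUM = 49°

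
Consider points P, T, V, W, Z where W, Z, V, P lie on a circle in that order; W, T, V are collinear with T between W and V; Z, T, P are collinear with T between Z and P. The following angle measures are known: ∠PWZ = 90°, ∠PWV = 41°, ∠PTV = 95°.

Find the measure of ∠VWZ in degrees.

∠VWZ = 49°

1. ∠PVZ = 90°  [cyclic WZVP, opposite ∠W+∠V]
2. ∠PZV = 41°  [same arc VP]
3. ∠VPZ = 49°  [△ZVP]
4. ∠VWZ = 49°  [same arc ZV]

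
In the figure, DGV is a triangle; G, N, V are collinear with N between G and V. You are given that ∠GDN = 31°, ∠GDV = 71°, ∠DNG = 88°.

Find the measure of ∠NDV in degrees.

∠NDV = 40°

1. ∠DGN = 61°  [△DGN]
2. ∠DNV = 92°  [linear pair at N on GV]
3. ∠DGV = 61°  [N on ray GV]
4. ∠DVG = 48°  [△DGV]
5. ∠DVN = 48°  [N on ray VG]
6. ∠NDV = 40°  [△DNV]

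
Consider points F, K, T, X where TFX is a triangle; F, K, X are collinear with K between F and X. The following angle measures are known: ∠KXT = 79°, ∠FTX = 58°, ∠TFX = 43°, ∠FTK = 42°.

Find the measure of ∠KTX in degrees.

1. ∠KFT = 43°  [K on ray FX]
2. ∠FKT = 95°  [△TFK]
3. ∠TKX = 85°  [linear pair at K on FX]
4. ∠KTX = 16°  [△TKX]

∠KTX = 16°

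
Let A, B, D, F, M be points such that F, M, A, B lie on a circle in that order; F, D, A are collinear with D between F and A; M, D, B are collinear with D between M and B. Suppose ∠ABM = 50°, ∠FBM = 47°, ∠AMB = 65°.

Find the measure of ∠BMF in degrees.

1. ∠BAM = 65°  [△MAB]
2. ∠BFM = 115°  [cyclic FMAB, opposite ∠F+∠A]
3. ∠BMF = 18°  [△FMB]

∠BMF = 18°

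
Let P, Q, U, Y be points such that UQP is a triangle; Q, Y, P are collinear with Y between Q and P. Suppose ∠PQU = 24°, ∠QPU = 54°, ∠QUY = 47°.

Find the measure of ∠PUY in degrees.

1. ∠UQY = 24°  [Y on ray QP]
2. ∠UPY = 54°  [Y on ray PQ]
3. ∠QYU = 109°  [△UQY]
4. ∠PYU = 71°  [linear pair at Y on QP]
5. ∠PUY = 55°  [△UYP]

∠PUY = 55°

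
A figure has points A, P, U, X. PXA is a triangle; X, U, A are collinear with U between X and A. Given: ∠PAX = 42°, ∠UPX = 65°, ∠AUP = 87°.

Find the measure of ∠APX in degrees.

1. ∠PUX = 93°  [linear pair at U on XA]
2. ∠PXU = 22°  [△PXU]
3. ∠AXP = 22°  [U on ray XA]
4. ∠APX = 116°  [△PXA]

∠APX = 116°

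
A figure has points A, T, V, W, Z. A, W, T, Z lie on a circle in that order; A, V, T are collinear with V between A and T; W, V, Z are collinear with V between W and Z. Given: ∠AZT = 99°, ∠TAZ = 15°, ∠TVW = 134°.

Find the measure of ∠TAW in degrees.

1. ∠AWT = 81°  [cyclic AWTZ, opposite ∠W+∠Z]
2. ∠TWZ = 15°  [same arc TZ]
3. ∠ATW = 31°  [△WVT]
4. ∠TAW = 68°  [△AWT]

∠TAW = 68°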